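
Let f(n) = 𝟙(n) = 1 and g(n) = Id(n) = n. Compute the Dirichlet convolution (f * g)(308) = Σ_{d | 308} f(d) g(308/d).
(𝟙 * Id)(308) = 672

Divisors of 308: [1, 2, 4, 7, 11, 14, 22, 28, 44, 77, 154, 308]. For each d | 308:
  d = 1: 𝟙(1) · Id(308/1) = 1 · 308 = 308
  d = 2: 𝟙(2) · Id(308/2) = 1 · 154 = 154
  d = 4: 𝟙(4) · Id(308/4) = 1 · 77 = 77
  d = 7: 𝟙(7) · Id(308/7) = 1 · 44 = 44
  d = 11: 𝟙(11) · Id(308/11) = 1 · 28 = 28
  d = 14: 𝟙(14) · Id(308/14) = 1 · 22 = 22
  d = 22: 𝟙(22) · Id(308/22) = 1 · 14 = 14
  d = 28: 𝟙(28) · Id(308/28) = 1 · 11 = 11
  d = 44: 𝟙(44) · Id(308/44) = 1 · 7 = 7
  d = 77: 𝟙(77) · Id(308/77) = 1 · 4 = 4
  d = 154: 𝟙(154) · Id(308/154) = 1 · 2 = 2
  d = 308: 𝟙(308) · Id(308/308) = 1 · 1 = 1
Summing: (𝟙 * Id)(308) = 308 + 154 + 77 + 44 + 28 + 22 + 14 + 11 + 7 + 4 + 2 + 1 = 672.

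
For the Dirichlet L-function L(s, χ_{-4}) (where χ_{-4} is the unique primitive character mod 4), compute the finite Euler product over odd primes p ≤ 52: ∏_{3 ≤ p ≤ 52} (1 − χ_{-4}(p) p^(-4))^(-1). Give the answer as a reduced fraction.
∏ = 424022009220093808147330044599350686845258380222853/428762185161728930691534489551822091105495385374720

The odd primes p ≤ 52 are [3, 5, 7, 11, 13, 17, 19, 23, 29, 31, 37, 41, 43, 47]. For each, χ(p) = 1 if p ≡ 1 mod 4, χ(p) = −1 if p ≡ 3 mod 4. Taking (1 − χ(p)/p^4)^(-1) = p^4/(p^4 − χ(p)): (1 − (-1)/3^4)^(-1) · (1 − (1)/5^4)^(-1) · (1 − (-1)/7^4)^(-1) · (1 − (-1)/11^4)^(-1) · (1 − (1)/13^4)^(-1) · (1 − (1)/17^4)^(-1) · (1 − (-1)/19^4)^(-1) · (1 − (-1)/23^4)^(-1) · (1 − (1)/29^4)^(-1) · (1 − (-1)/31^4)^(-1) · (1 − (1)/37^4)^(-1) · (1 − (1)/41^4)^(-1) · (1 − (-1)/43^4)^(-1) · (1 − (-1)/47^4)^(-1) = 424022009220093808147330044599350686845258380222853/428762185161728930691534489551822091105495385374720.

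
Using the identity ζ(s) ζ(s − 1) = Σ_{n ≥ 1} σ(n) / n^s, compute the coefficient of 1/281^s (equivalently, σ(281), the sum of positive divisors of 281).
σ(281) = 282

In the product (Σ m^0/m^s)(Σ k / k^s) = Σ (Σ_{d | n} d) / n^s, the coefficient of 1/n^s is σ(n) = Σ_{d | n} d. For n = 281, divisors are [1, 281]; summing: σ(281) = 282.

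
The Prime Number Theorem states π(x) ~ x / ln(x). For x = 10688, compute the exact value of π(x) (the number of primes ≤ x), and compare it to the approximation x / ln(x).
π(10688) = 1303;  x/ln(x) ≈ 1152.11;  relative error ≈ 11.58%.

Directly count primes up to 10688: π(10688) = 1303. The PNT approximation gives 10688/ln(10688) ≈ 10688/9.27688 ≈ 1152.11. Relative error (π(x) − x/ln(x)) / π(x) ≈ 11.58%; the approximation is known to undercount slightly (Li(x) is a better estimate).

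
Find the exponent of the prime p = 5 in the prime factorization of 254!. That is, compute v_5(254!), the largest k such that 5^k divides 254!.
v_5(254!) = 62

Legendre's formula: v_p(n!) = Σ_{k ≥ 1} ⌊n / p^k⌋. For p = 5, n = 254, the terms are:
  ⌊254/5^1⌋ = ⌊254/5⌋ = 50
  ⌊254/5^2⌋ = ⌊254/25⌋ = 10
  ⌊254/5^3⌋ = ⌊254/125⌋ = 2
(the next term ⌊254/5^4⌋ = 0, terminating the sum). Summing: v_5(254!) = 50 + 10 + 2 = 62.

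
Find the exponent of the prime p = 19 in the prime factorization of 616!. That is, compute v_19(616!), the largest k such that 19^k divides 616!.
v_19(616!) = 33

Legendre's formula: v_p(n!) = Σ_{k ≥ 1} ⌊n / p^k⌋. For p = 19, n = 616, the terms are:
  ⌊616/19^1⌋ = ⌊616/19⌋ = 32
  ⌊616/19^2⌋ = ⌊616/361⌋ = 1
(the next term ⌊616/19^3⌋ = 0, terminating the sum). Summing: v_19(616!) = 32 + 1 = 33.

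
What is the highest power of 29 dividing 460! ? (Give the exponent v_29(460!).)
v_29(460!) = 15

Legendre's formula: v_p(n!) = Σ_{k ≥ 1} ⌊n / p^k⌋. For p = 29, n = 460, the terms are:
  ⌊460/29^1⌋ = ⌊460/29⌋ = 15
(the next term ⌊460/29^2⌋ = 0, terminating the sum). Summing: v_29(460!) = 15 = 15.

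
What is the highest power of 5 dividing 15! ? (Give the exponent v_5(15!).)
v_5(15!) = 3

Legendre's formula: v_p(n!) = Σ_{k ≥ 1} ⌊n / p^k⌋. For p = 5, n = 15, the terms are:
  ⌊15/5^1⌋ = ⌊15/5⌋ = 3
(the next term ⌊15/5^2⌋ = 0, terminating the sum). Summing: v_5(15!) = 3 = 3.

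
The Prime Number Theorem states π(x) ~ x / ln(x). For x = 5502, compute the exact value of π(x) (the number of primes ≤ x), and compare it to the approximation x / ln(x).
π(5502) = 726;  x/ln(x) ≈ 638.81;  relative error ≈ 12.01%.

Directly count primes up to 5502: π(5502) = 726. The PNT approximation gives 5502/ln(5502) ≈ 5502/8.61287 ≈ 638.81. Relative error (π(x) − x/ln(x)) / π(x) ≈ 12.01%; the approximation is known to undercount slightly (Li(x) is a better estimate).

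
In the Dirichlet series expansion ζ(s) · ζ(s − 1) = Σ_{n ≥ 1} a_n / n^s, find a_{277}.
σ(277) = 278

In the product (Σ m^0/m^s)(Σ k / k^s) = Σ (Σ_{d | n} d) / n^s, the coefficient of 1/n^s is σ(n) = Σ_{d | n} d. For n = 277, divisors are [1, 277]; summing: σ(277) = 278.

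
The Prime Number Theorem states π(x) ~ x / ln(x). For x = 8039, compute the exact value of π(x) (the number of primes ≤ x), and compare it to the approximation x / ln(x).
π(8039) = 1011;  x/ln(x) ≈ 894.01;  relative error ≈ 11.57%.

Directly count primes up to 8039: π(8039) = 1011. The PNT approximation gives 8039/ln(8039) ≈ 8039/8.99206 ≈ 894.01. Relative error (π(x) − x/ln(x)) / π(x) ≈ 11.57%; the approximation is known to undercount slightly (Li(x) is a better estimate).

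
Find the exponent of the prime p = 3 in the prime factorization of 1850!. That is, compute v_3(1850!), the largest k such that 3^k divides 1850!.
v_3(1850!) = 920

Legendre's formula: v_p(n!) = Σ_{k ≥ 1} ⌊n / p^k⌋. For p = 3, n = 1850, the terms are:
  ⌊1850/3^1⌋ = ⌊1850/3⌋ = 616
  ⌊1850/3^2⌋ = ⌊1850/9⌋ = 205
  ⌊1850/3^3⌋ = ⌊1850/27⌋ = 68
  ⌊1850/3^4⌋ = ⌊1850/81⌋ = 22
  ⌊1850/3^5⌋ = ⌊1850/243⌋ = 7
  ⌊1850/3^6⌋ = ⌊1850/729⌋ = 2
(the next term ⌊1850/3^7⌋ = 0, terminating the sum). Summing: v_3(1850!) = 616 + 205 + 68 + 22 + 7 + 2 = 920.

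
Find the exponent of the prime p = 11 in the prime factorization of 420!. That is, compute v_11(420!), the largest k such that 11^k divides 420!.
v_11(420!) = 41

Legendre's formula: v_p(n!) = Σ_{k ≥ 1} ⌊n / p^k⌋. For p = 11, n = 420, the terms are:
  ⌊420/11^1⌋ = ⌊420/11⌋ = 38
  ⌊420/11^2⌋ = ⌊420/121⌋ = 3
(the next term ⌊420/11^3⌋ = 0, terminating the sum). Summing: v_11(420!) = 38 + 3 = 41.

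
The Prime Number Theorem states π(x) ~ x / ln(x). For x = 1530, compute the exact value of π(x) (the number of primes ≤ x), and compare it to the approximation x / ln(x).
π(1530) = 241;  x/ln(x) ≈ 208.65;  relative error ≈ 13.43%.

Directly count primes up to 1530: π(1530) = 241. The PNT approximation gives 1530/ln(1530) ≈ 1530/7.33302 ≈ 208.65. Relative error (π(x) − x/ln(x)) / π(x) ≈ 13.43%; the approximation is known to undercount slightly (Li(x) is a better estimate).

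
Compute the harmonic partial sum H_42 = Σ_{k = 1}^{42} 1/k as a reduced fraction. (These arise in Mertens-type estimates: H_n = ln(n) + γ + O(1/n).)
H_42 = 12309312989335019/2844937529085600

Direct summation: H_42 = 1 + 1/2 + ... + 1/42. The least common denominator is lcm(1, ..., 42) = 219060189739591200; over this denominator the numerator is 219060189739591200 + 109530094869795600 + 73020063246530400 + 54765047434897800 + 43812037947918240 + 36510031623265200 + 31294312819941600 + 27382523717448900 + 24340021082176800 + 21906018973959120 + 19914562703599200 + 18255015811632600 + 16850783826122400 + 15647156409970800 + 14604012649306080 + 13691261858724450 + 12885893514093600 + 12170010541088400 + 11529483670504800 + 10953009486979560 + 10431437606647200 + 9957281351799600 + 9524356075634400 + 9127507905816300 + 8762407589583648 + 8425391913061200 + 8113340360725600 + 7823578204985400 + 7553799646192800 + 7302006324653040 + 7066457733535200 + 6845630929362225 + 6638187567866400 + 6442946757046800 + 6258862563988320 + 6085005270544200 + 5920545668637600 + 5764741835252400 + 5616927942040800 + 5476504743489780 + 5342931457063200 + 5215718803323600 = 947817100178796463, so H_42 = 947817100178796463/219060189739591200; reducing by gcd(947817100178796463, 219060189739591200) = 77 gives 12309312989335019/2844937529085600 ≈ 4.32674. (The PNT-adjacent estimate ln(42) + γ ≈ 4.31489 matches within O(1/n).)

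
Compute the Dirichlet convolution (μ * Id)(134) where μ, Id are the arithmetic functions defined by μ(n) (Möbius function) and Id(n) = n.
(μ * Id)(134) = 66

Divisors of 134: [1, 2, 67, 134]. For each d | 134:
  d = 1: μ(1) · Id(134/1) = 1 · 134 = 134
  d = 2: μ(2) · Id(134/2) = -1 · 67 = -67
  d = 67: μ(67) · Id(134/67) = -1 · 2 = -2
  d = 134: μ(134) · Id(134/134) = 1 · 1 = 1
Summing: (μ * Id)(134) = 134 + -67 + -2 + 1 = 66.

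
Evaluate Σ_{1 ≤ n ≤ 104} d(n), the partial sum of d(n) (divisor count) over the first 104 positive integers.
Σ_{n ≤ 104} d(n) = 502

Compute d(n) for each 1 ≤ n ≤ 104: d(1) = 1, d(2) = 2, d(3) = 2, d(4) = 3, d(5) = 2, d(6) = 4, d(7) = 2, d(8) = 4, d(9) = 3, d(10) = 4, d(11) = 2, d(12) = 6, d(13) = 2, d(14) = 4, d(15) = 4, d(16) = 5, d(17) = 2, d(18) = 6, d(19) = 2, d(20) = 6, d(21) = 4, d(22) = 4, d(23) = 2, d(24) = 8, d(25) = 3, d(26) = 4, d(27) = 4, d(28) = 6, d(29) = 2, d(30) = 8, d(31) = 2, d(32) = 6, d(33) = 4, d(34) = 4, d(35) = 4, d(36) = 9, d(37) = 2, d(38) = 4, d(39) = 4, d(40) = 8, d(41) = 2, d(42) = 8, d(43) = 2, d(44) = 6, d(45) = 6, d(46) = 4, d(47) = 2, d(48) = 10, d(49) = 3, d(50) = 6, d(51) = 4, d(52) = 6, d(53) = 2, d(54) = 8, d(55) = 4, d(56) = 8, d(57) = 4, d(58) = 4, d(59) = 2, d(60) = 12, d(61) = 2, d(62) = 4, d(63) = 6, d(64) = 7, d(65) = 4, d(66) = 8, d(67) = 2, d(68) = 6, d(69) = 4, d(70) = 8, d(71) = 2, d(72) = 12, d(73) = 2, d(74) = 4, d(75) = 6, d(76) = 6, d(77) = 4, d(78) = 8, d(79) = 2, d(80) = 10, d(81) = 5, d(82) = 4, d(83) = 2, d(84) = 12, d(85) = 4, d(86) = 4, d(87) = 4, d(88) = 8, d(89) = 2, d(90) = 12, d(91) = 4, d(92) = 6, d(93) = 4, d(94) = 4, d(95) = 4, d(96) = 12, d(97) = 2, d(98) = 6, d(99) = 6, d(100) = 9, d(101) = 2, d(102) = 8, d(103) = 2, d(104) = 8. Summing all 104 values: 502. (Dirichlet's divisor formula: Σ_{n ≤ x} d(n) = x ln(x) + (2γ − 1) x + O(√x). For x = 104, the asymptotic estimate is ≈ 499.08.)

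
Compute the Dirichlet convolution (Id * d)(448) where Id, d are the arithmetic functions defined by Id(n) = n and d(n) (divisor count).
(Id * d)(448) = 2223

Divisors of 448: [1, 2, 4, 7, 8, 14, 16, 28, 32, 56, 64, 112, 224, 448]. For each d | 448:
  d = 1: Id(1) · d(448/1) = 1 · 14 = 14
  d = 2: Id(2) · d(448/2) = 2 · 12 = 24
  d = 4: Id(4) · d(448/4) = 4 · 10 = 40
  d = 7: Id(7) · d(448/7) = 7 · 7 = 49
  d = 8: Id(8) · d(448/8) = 8 · 8 = 64
  d = 14: Id(14) · d(448/14) = 14 · 6 = 84
  d = 16: Id(16) · d(448/16) = 16 · 6 = 96
  d = 28: Id(28) · d(448/28) = 28 · 5 = 140
  d = 32: Id(32) · d(448/32) = 32 · 4 = 128
  d = 56: Id(56) · d(448/56) = 56 · 4 = 224
  d = 64: Id(64) · d(448/64) = 64 · 2 = 128
  d = 112: Id(112) · d(448/112) = 112 · 3 = 336
  d = 224: Id(224) · d(448/224) = 224 · 2 = 448
  d = 448: Id(448) · d(448/448) = 448 · 1 = 448
Summing: (Id * d)(448) = 14 + 24 + 40 + 49 + 64 + 84 + 96 + 140 + 128 + 224 + 128 + 336 + 448 + 448 = 2223.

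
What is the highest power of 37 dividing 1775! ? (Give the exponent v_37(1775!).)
v_37(1775!) = 48

Legendre's formula: v_p(n!) = Σ_{k ≥ 1} ⌊n / p^k⌋. For p = 37, n = 1775, the terms are:
  ⌊1775/37^1⌋ = ⌊1775/37⌋ = 47
  ⌊1775/37^2⌋ = ⌊1775/1369⌋ = 1
(the next term ⌊1775/37^3⌋ = 0, terminating the sum). Summing: v_37(1775!) = 47 + 1 = 48.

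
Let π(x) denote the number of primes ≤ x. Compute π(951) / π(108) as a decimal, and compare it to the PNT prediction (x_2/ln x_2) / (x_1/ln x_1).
π(951)/π(108) = 161/28 ≈ 5.7500;  PNT prediction ≈ 6.0122.

π(108) = 28 and π(951) = 161, so π(951)/π(108) ≈ 5.7500. The PNT-predicted ratio is (951/ln(951)) / (108/ln(108)) ≈ 6.0122. The two agree to within a few percent, as expected.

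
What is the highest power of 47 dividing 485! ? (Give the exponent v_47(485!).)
v_47(485!) = 10

Legendre's formula: v_p(n!) = Σ_{k ≥ 1} ⌊n / p^k⌋. For p = 47, n = 485, the terms are:
  ⌊485/47^1⌋ = ⌊485/47⌋ = 10
(the next term ⌊485/47^2⌋ = 0, terminating the sum). Summing: v_47(485!) = 10 = 10.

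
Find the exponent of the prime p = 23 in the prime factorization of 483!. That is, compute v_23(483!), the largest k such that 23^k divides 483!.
v_23(483!) = 21

Legendre's formula: v_p(n!) = Σ_{k ≥ 1} ⌊n / p^k⌋. For p = 23, n = 483, the terms are:
  ⌊483/23^1⌋ = ⌊483/23⌋ = 21
(the next term ⌊483/23^2⌋ = 0, terminating the sum). Summing: v_23(483!) = 21 = 21.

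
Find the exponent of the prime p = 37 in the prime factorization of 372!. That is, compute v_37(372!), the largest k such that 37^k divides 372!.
v_37(372!) = 10

Legendre's formula: v_p(n!) = Σ_{k ≥ 1} ⌊n / p^k⌋. For p = 37, n = 372, the terms are:
  ⌊372/37^1⌋ = ⌊372/37⌋ = 10
(the next term ⌊372/37^2⌋ = 0, terminating the sum). Summing: v_37(372!) = 10 = 10.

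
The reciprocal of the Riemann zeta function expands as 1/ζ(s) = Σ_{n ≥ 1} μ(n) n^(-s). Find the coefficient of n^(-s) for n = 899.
μ(899) = 1

Factor n = 899 = 29 · 31. μ(n) = 0 if any exponent ≥ 2 (not squarefree); otherwise μ(n) = (−1)^{ω(n)} where ω(n) is the number of distinct prime factors. Applying: μ(899) = 1.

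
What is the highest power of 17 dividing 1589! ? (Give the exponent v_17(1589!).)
v_17(1589!) = 98

Legendre's formula: v_p(n!) = Σ_{k ≥ 1} ⌊n / p^k⌋. For p = 17, n = 1589, the terms are:
  ⌊1589/17^1⌋ = ⌊1589/17⌋ = 93
  ⌊1589/17^2⌋ = ⌊1589/289⌋ = 5
(the next term ⌊1589/17^3⌋ = 0, terminating the sum). Summing: v_17(1589!) = 93 + 5 = 98.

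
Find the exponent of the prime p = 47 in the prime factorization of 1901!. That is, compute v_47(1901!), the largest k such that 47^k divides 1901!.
v_47(1901!) = 40

Legendre's formula: v_p(n!) = Σ_{k ≥ 1} ⌊n / p^k⌋. For p = 47, n = 1901, the terms are:
  ⌊1901/47^1⌋ = ⌊1901/47⌋ = 40
(the next term ⌊1901/47^2⌋ = 0, terminating the sum). Summing: v_47(1901!) = 40 = 40.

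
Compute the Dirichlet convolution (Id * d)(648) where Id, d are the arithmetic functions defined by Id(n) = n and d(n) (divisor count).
(Id * d)(648) = 4654

Divisors of 648: [1, 2, 3, 4, 6, 8, 9, 12, 18, 24, 27, 36, 54, 72, 81, 108, 162, 216, 324, 648]. For each d | 648:
  d = 1: Id(1) · d(648/1) = 1 · 20 = 20
  d = 2: Id(2) · d(648/2) = 2 · 15 = 30
  d = 3: Id(3) · d(648/3) = 3 · 16 = 48
  d = 4: Id(4) · d(648/4) = 4 · 10 = 40
  d = 6: Id(6) · d(648/6) = 6 · 12 = 72
  d = 8: Id(8) · d(648/8) = 8 · 5 = 40
  d = 9: Id(9) · d(648/9) = 9 · 12 = 108
  d = 12: Id(12) · d(648/12) = 12 · 8 = 96
  d = 18: Id(18) · d(648/18) = 18 · 9 = 162
  d = 24: Id(24) · d(648/24) = 24 · 4 = 96
  d = 27: Id(27) · d(648/27) = 27 · 8 = 216
  d = 36: Id(36) · d(648/36) = 36 · 6 = 216
  d = 54: Id(54) · d(648/54) = 54 · 6 = 324
  d = 72: Id(72) · d(648/72) = 72 · 3 = 216
  d = 81: Id(81) · d(648/81) = 81 · 4 = 324
  d = 108: Id(108) · d(648/108) = 108 · 4 = 432
  d = 162: Id(162) · d(648/162) = 162 · 3 = 486
  d = 216: Id(216) · d(648/216) = 216 · 2 = 432
  d = 324: Id(324) · d(648/324) = 324 · 2 = 648
  d = 648: Id(648) · d(648/648) = 648 · 1 = 648
Summing: (Id * d)(648) = 20 + 30 + 48 + 40 + 72 + 40 + 108 + 96 + 162 + 96 + 216 + 216 + 324 + 216 + 324 + 432 + 486 + 432 + 648 + 648 = 4654.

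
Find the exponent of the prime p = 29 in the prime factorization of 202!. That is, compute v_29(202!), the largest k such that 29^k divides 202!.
v_29(202!) = 6

Legendre's formula: v_p(n!) = Σ_{k ≥ 1} ⌊n / p^k⌋. For p = 29, n = 202, the terms are:
  ⌊202/29^1⌋ = ⌊202/29⌋ = 6
(the next term ⌊202/29^2⌋ = 0, terminating the sum). Summing: v_29(202!) = 6 = 6.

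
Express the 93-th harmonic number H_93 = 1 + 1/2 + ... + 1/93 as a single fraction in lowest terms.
H_93 = 3676622671662732154792749821908124918261/718766754945489455304472257065075294400

Direct summation: H_93 = 1 + 1/2 + ... + 1/93. The least common denominator is lcm(1, ..., 93) = 718766754945489455304472257065075294400; over this denominator the numerator is 718766754945489455304472257065075294400 + 359383377472744727652236128532537647200 + 239588918315163151768157419021691764800 + 179691688736372363826118064266268823600 + 143753350989097891060894451413015058880 + 119794459157581575884078709510845882400 + 102680964992212779329210322437867899200 + 89845844368186181913059032133134411800 + 79862972771721050589385806340563921600 + 71876675494548945530447225706507529440 + 65342432267771768664042932460461390400 + 59897229578790787942039354755422941200 + 55289750380422265792651712081928868800 + 51340482496106389664605161218933949600 + 47917783663032630353631483804338352960 + 44922922184093090956529516066567205900 + 42280397349734673841439544533239723200 + 39931486385860525294692903170281960800 + 37829829207657339752866960898161857600 + 35938337747274472765223612853253764720 + 34226988330737593109736774145955966400 + 32671216133885884332021466230230695200 + 31250728475890845882803141611525012800 + 29948614789395393971019677377711470600 + 28750670197819578212178890282603011776 + 27644875190211132896325856040964434400 + 26620990923907016863128602113521307200 + 25670241248053194832302580609466974800 + 24785060515361705355326629553968113600 + 23958891831516315176815741902169176480 + 23186024353080305009821685711776622400 + 22461461092046545478264758033283602950 + 21780810755923922888014310820153796800 + 21140198674867336920719772266619861600 + 20536192998442555865842064487573579840 + 19965743192930262647346451585140980400 + 19426128512040255548769520461218251200 + 18914914603828669876433480449080928800 + 18429916793474088597550570693976289600 + 17969168873637236382611806426626882360 + 17530896462085108665962737977196958400 + 17113494165368796554868387072977983200 + 16715505928964871053592378071280820800 + 16335608066942942166010733115115347600 + 15972594554344210117877161268112784320 + 15625364237945422941401570805762506400 + 15292909679691265006478133129044155200 + 14974307394697696985509838688855735300 + 14668709284601825618458617491123985600 + 14375335098909789106089445141301505888 + 14093465783244891280479848177746574400 + 13822437595105566448162928020482217200 + 13561636885763951986876835038963684800 + 13310495461953508431564301056760653600 + 13068486453554353732808586492092278080 + 12835120624026597416151290304733487400 + 12609943069219113250955653632720619200 + 12392530257680852677663314776984056800 + 12182487371957448394991055204492801600 + 11979445915758157588407870951084588240 + 11783061556483433693515938640411070400 + 11593012176540152504910842855888311200 + 11408996110245864369912258048651988800 + 11230730546023272739132379016641801475 + 11057950076084453158530342416385773760 + 10890405377961961444007155410076898400 + 10727862014111782914992123239777243200 + 10570099337433668460359886133309930800 + 10416909491963615294267713870508337600 + 10268096499221277932921032243786789920 + 10123475421767457116964397986832046400 + 9982871596465131323673225792570490200 + 9846119930760129524718798041987332800 + 9713064256020127774384760230609125600 + 9583556732606526070726296760867670592 + 9457457301914334938216740224540464400 + 9334633181110252666291847494351627200 + 9214958396737044298775285346988144800 + 9098313353740372851955345026140193600 + 8984584436818618191305903213313441180 + 8873663641302338954376200704507102400 + 8765448231042554332981368988598479200 + 8659840421029993437403280205603316800 + 8556747082684398277434193536488991600 + 8456079469946934768287908906647944640 + 8357752964482435526796189035640410400 + 8261686838453901785108876517989371200 + 8167804033471471083005366557557673800 + 8076030954443701744994070304101969600 + 7986297277172105058938580634056392160 + 7898535768631752256093101725989838400 + 7812682118972711470700785402881253200 + 7728674784360101669940561903925540800 = 3676622671662732154792749821908124918261, so H_93 = 3676622671662732154792749821908124918261/718766754945489455304472257065075294400 (already in lowest terms) ≈ 5.11518. (The PNT-adjacent estimate ln(93) + γ ≈ 5.10982 matches within O(1/n).)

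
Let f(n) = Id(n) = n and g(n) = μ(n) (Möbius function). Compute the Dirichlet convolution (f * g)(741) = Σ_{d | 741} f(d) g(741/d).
(Id * μ)(741) = 432

Divisors of 741: [1, 3, 13, 19, 39, 57, 247, 741]. For each d | 741:
  d = 1: Id(1) · μ(741/1) = 1 · -1 = -1
  d = 3: Id(3) · μ(741/3) = 3 · 1 = 3
  d = 13: Id(13) · μ(741/13) = 13 · 1 = 13
  d = 19: Id(19) · μ(741/19) = 19 · 1 = 19
  d = 39: Id(39) · μ(741/39) = 39 · -1 = -39
  d = 57: Id(57) · μ(741/57) = 57 · -1 = -57
  d = 247: Id(247) · μ(741/247) = 247 · -1 = -247
  d = 741: Id(741) · μ(741/741) = 741 · 1 = 741
Summing: (Id * μ)(741) = -1 + 3 + 13 + 19 + -39 + -57 + -247 + 741 = 432.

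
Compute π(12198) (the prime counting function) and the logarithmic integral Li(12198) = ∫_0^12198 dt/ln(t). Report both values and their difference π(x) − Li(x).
π(12198) = 1458;  Li(12198) ≈ 1482.16;  π(x) − Li(x) ≈ -24.16.

Direct count of primes ≤ 12198 gives π(12198) = 1458. Numerical evaluation of the logarithmic integral gives Li(12198) ≈ 1482.16. The difference π(x) − Li(x) ≈ -24.16 is typically negative for small/moderate x (Li(x) overestimates), though Littlewood's theorem shows this sign changes infinitely often.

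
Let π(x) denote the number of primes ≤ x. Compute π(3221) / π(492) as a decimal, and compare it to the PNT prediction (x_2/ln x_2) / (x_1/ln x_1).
π(3221)/π(492) = 456/94 ≈ 4.8511;  PNT prediction ≈ 5.0238.

π(492) = 94 and π(3221) = 456, so π(3221)/π(492) ≈ 4.8511. The PNT-predicted ratio is (3221/ln(3221)) / (492/ln(492)) ≈ 5.0238. The two agree to within a few percent, as expected.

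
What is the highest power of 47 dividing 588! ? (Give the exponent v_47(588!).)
v_47(588!) = 12

Legendre's formula: v_p(n!) = Σ_{k ≥ 1} ⌊n / p^k⌋. For p = 47, n = 588, the terms are:
  ⌊588/47^1⌋ = ⌊588/47⌋ = 12
(the next term ⌊588/47^2⌋ = 0, terminating the sum). Summing: v_47(588!) = 12 = 12.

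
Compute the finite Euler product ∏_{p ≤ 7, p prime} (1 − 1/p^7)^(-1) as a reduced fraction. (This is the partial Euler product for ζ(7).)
∏ = 375226779375000/372119874050737

The primes p ≤ 7 are [2, 3, 5, 7]. For each prime, (1 − 1/p^7)^(-1) = p^7 / (p^7 − 1). The product is (1 − 1/2^7)^(-1), (1 − 1/3^7)^(-1), (1 − 1/5^7)^(-1), (1 − 1/7^7)^(-1) = ∏ p^7 / (p^7 − 1) = 375226779375000/372119874050737.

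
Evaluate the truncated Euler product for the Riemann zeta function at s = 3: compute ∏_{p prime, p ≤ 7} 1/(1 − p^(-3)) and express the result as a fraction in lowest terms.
∏ = 18375/15314

The primes p ≤ 7 are [2, 3, 5, 7]. For each prime, (1 − 1/p^3)^(-1) = p^3 / (p^3 − 1). The product is (1 − 1/2^3)^(-1), (1 − 1/3^3)^(-1), (1 − 1/5^3)^(-1), (1 − 1/7^3)^(-1) = ∏ p^3 / (p^3 − 1) = 18375/15314.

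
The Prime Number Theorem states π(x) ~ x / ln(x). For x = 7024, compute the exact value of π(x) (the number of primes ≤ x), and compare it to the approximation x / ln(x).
π(7024) = 903;  x/ln(x) ≈ 793.04;  relative error ≈ 12.18%.

Directly count primes up to 7024: π(7024) = 903. The PNT approximation gives 7024/ln(7024) ≈ 7024/8.85709 ≈ 793.04. Relative error (π(x) − x/ln(x)) / π(x) ≈ 12.18%; the approximation is known to undercount slightly (Li(x) is a better estimate).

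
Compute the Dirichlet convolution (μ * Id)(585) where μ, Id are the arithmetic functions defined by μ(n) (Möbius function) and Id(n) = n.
(μ * Id)(585) = 288

Divisors of 585: [1, 3, 5, 9, 13, 15, 39, 45, 65, 117, 195, 585]. For each d | 585:
  d = 1: μ(1) · Id(585/1) = 1 · 585 = 585
  d = 3: μ(3) · Id(585/3) = -1 · 195 = -195
  d = 5: μ(5) · Id(585/5) = -1 · 117 = -117
  d = 9: μ(9) · Id(585/9) = 0 · 65 = 0
  d = 13: μ(13) · Id(585/13) = -1 · 45 = -45
  d = 15: μ(15) · Id(585/15) = 1 · 39 = 39
  d = 39: μ(39) · Id(585/39) = 1 · 15 = 15
  d = 45: μ(45) · Id(585/45) = 0 · 13 = 0
  d = 65: μ(65) · Id(585/65) = 1 · 9 = 9
  d = 117: μ(117) · Id(585/117) = 0 · 5 = 0
  d = 195: μ(195) · Id(585/195) = -1 · 3 = -3
  d = 585: μ(585) · Id(585/585) = 0 · 1 = 0
Summing: (μ * Id)(585) = 585 + -195 + -117 + 0 + -45 + 39 + 15 + 0 + 9 + 0 + -3 + 0 = 288.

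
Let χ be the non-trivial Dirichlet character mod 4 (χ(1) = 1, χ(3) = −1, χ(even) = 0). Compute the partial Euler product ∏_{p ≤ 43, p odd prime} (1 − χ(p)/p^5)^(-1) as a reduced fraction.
∏ = 32740559305695385712389870979185370874149053476477367448414215/32866839245274949258617282425703153368289421339680491851218944

The odd primes p ≤ 43 are [3, 5, 7, 11, 13, 17, 19, 23, 29, 31, 37, 41, 43]. For each, χ(p) = 1 if p ≡ 1 mod 4, χ(p) = −1 if p ≡ 3 mod 4. Taking (1 − χ(p)/p^5)^(-1) = p^5/(p^5 − χ(p)): (1 − (-1)/3^5)^(-1) · (1 − (1)/5^5)^(-1) · (1 − (-1)/7^5)^(-1) · (1 − (-1)/11^5)^(-1) · (1 − (1)/13^5)^(-1) · (1 − (1)/17^5)^(-1) · (1 − (-1)/19^5)^(-1) · (1 − (-1)/23^5)^(-1) · (1 − (1)/29^5)^(-1) · (1 − (-1)/31^5)^(-1) · (1 − (1)/37^5)^(-1) · (1 − (1)/41^5)^(-1) · (1 − (-1)/43^5)^(-1) = 32740559305695385712389870979185370874149053476477367448414215/32866839245274949258617282425703153368289421339680491851218944.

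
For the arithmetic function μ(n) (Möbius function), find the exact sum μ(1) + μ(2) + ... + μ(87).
Σ_{n ≤ 87} μ(n) = -1

Compute μ(n) for each 1 ≤ n ≤ 87: μ(1) = 1, μ(2) = -1, μ(3) = -1, μ(4) = 0, μ(5) = -1, μ(6) = 1, μ(7) = -1, μ(8) = 0, μ(9) = 0, μ(10) = 1, μ(11) = -1, μ(12) = 0, μ(13) = -1, μ(14) = 1, μ(15) = 1, μ(16) = 0, μ(17) = -1, μ(18) = 0, μ(19) = -1, μ(20) = 0, μ(21) = 1, μ(22) = 1, μ(23) = -1, μ(24) = 0, μ(25) = 0, μ(26) = 1, μ(27) = 0, μ(28) = 0, μ(29) = -1, μ(30) = -1, μ(31) = -1, μ(32) = 0, μ(33) = 1, μ(34) = 1, μ(35) = 1, μ(36) = 0, μ(37) = -1, μ(38) = 1, μ(39) = 1, μ(40) = 0, μ(41) = -1, μ(42) = -1, μ(43) = -1, μ(44) = 0, μ(45) = 0, μ(46) = 1, μ(47) = -1, μ(48) = 0, μ(49) = 0, μ(50) = 0, μ(51) = 1, μ(52) = 0, μ(53) = -1, μ(54) = 0, μ(55) = 1, μ(56) = 0, μ(57) = 1, μ(58) = 1, μ(59) = -1, μ(60) = 0, μ(61) = -1, μ(62) = 1, μ(63) = 0, μ(64) = 0, μ(65) = 1, μ(66) = -1, μ(67) = -1, μ(68) = 0, μ(69) = 1, μ(70) = -1, μ(71) = -1, μ(72) = 0, μ(73) = -1, μ(74) = 1, μ(75) = 0, μ(76) = 0, μ(77) = 1, μ(78) = -1, μ(79) = -1, μ(80) = 0, μ(81) = 0, μ(82) = 1, μ(83) = -1, μ(84) = 0, μ(85) = 1, μ(86) = 1, μ(87) = 1. Summing all 87 values: -1. (Mertens function M(x) = Σ_{n ≤ x} μ(n); on average M(x) should be small (PNT ⟺ M(x) = o(x)).)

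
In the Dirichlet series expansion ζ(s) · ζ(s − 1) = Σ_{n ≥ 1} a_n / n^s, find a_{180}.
σ(180) = 546

In the product (Σ m^0/m^s)(Σ k / k^s) = Σ (Σ_{d | n} d) / n^s, the coefficient of 1/n^s is σ(n) = Σ_{d | n} d. For n = 180, divisors are [1, 2, 3, 4, 5, 6, 9, 10, 12, 15, 18, 20, 30, 36, 45, 60, 90, 180]; summing: σ(180) = 546.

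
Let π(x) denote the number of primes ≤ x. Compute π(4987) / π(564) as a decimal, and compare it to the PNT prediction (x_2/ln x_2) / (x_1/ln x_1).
π(4987)/π(564) = 667/103 ≈ 6.4757;  PNT prediction ≈ 6.5788.

π(564) = 103 and π(4987) = 667, so π(4987)/π(564) ≈ 6.4757. The PNT-predicted ratio is (4987/ln(4987)) / (564/ln(564)) ≈ 6.5788. The two agree to within a few percent, as expected.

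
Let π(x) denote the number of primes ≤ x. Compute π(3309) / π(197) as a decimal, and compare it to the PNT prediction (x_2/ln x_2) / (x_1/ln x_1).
π(3309)/π(197) = 465/45 ≈ 10.3333;  PNT prediction ≈ 10.9498.

π(197) = 45 and π(3309) = 465, so π(3309)/π(197) ≈ 10.3333. The PNT-predicted ratio is (3309/ln(3309)) / (197/ln(197)) ≈ 10.9498. The two agree to within a few percent, as expected.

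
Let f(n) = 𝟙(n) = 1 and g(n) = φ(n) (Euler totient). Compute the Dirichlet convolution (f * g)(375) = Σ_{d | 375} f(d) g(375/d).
(𝟙 * φ)(375) = 375

Divisors of 375: [1, 3, 5, 15, 25, 75, 125, 375]. For each d | 375:
  d = 1: 𝟙(1) · φ(375/1) = 1 · 200 = 200
  d = 3: 𝟙(3) · φ(375/3) = 1 · 100 = 100
  d = 5: 𝟙(5) · φ(375/5) = 1 · 40 = 40
  d = 15: 𝟙(15) · φ(375/15) = 1 · 20 = 20
  d = 25: 𝟙(25) · φ(375/25) = 1 · 8 = 8
  d = 75: 𝟙(75) · φ(375/75) = 1 · 4 = 4
  d = 125: 𝟙(125) · φ(375/125) = 1 · 2 = 2
  d = 375: 𝟙(375) · φ(375/375) = 1 · 1 = 1
Summing: (𝟙 * φ)(375) = 200 + 100 + 40 + 20 + 8 + 4 + 2 + 1 = 375.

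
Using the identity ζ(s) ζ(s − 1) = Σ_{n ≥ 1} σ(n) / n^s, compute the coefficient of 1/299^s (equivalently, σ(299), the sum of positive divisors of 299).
σ(299) = 336

In the product (Σ m^0/m^s)(Σ k / k^s) = Σ (Σ_{d | n} d) / n^s, the coefficient of 1/n^s is σ(n) = Σ_{d | n} d. For n = 299, divisors are [1, 13, 23, 299]; summing: σ(299) = 336.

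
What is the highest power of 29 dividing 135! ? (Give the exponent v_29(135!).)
v_29(135!) = 4

Legendre's formula: v_p(n!) = Σ_{k ≥ 1} ⌊n / p^k⌋. For p = 29, n = 135, the terms are:
  ⌊135/29^1⌋ = ⌊135/29⌋ = 4
(the next term ⌊135/29^2⌋ = 0, terminating the sum). Summing: v_29(135!) = 4 = 4.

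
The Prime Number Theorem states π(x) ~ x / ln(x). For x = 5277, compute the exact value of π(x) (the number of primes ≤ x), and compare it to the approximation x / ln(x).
π(5277) = 699;  x/ln(x) ≈ 615.67;  relative error ≈ 11.92%.

Directly count primes up to 5277: π(5277) = 699. The PNT approximation gives 5277/ln(5277) ≈ 5277/8.57111 ≈ 615.67. Relative error (π(x) − x/ln(x)) / π(x) ≈ 11.92%; the approximation is known to undercount slightly (Li(x) is a better estimate).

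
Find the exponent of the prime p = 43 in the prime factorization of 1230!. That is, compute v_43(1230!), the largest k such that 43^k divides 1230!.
v_43(1230!) = 28

Legendre's formula: v_p(n!) = Σ_{k ≥ 1} ⌊n / p^k⌋. For p = 43, n = 1230, the terms are:
  ⌊1230/43^1⌋ = ⌊1230/43⌋ = 28
(the next term ⌊1230/43^2⌋ = 0, terminating the sum). Summing: v_43(1230!) = 28 = 28.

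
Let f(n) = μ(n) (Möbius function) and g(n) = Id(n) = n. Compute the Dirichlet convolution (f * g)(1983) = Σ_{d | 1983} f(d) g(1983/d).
(μ * Id)(1983) = 1320

Divisors of 1983: [1, 3, 661, 1983]. For each d | 1983:
  d = 1: μ(1) · Id(1983/1) = 1 · 1983 = 1983
  d = 3: μ(3) · Id(1983/3) = -1 · 661 = -661
  d = 661: μ(661) · Id(1983/661) = -1 · 3 = -3
  d = 1983: μ(1983) · Id(1983/1983) = 1 · 1 = 1
Summing: (μ * Id)(1983) = 1983 + -661 + -3 + 1 = 1320.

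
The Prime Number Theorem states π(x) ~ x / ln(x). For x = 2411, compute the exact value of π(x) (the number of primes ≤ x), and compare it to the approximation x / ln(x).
π(2411) = 358;  x/ln(x) ≈ 309.59;  relative error ≈ 13.52%.

Directly count primes up to 2411: π(2411) = 358. The PNT approximation gives 2411/ln(2411) ≈ 2411/7.78780 ≈ 309.59. Relative error (π(x) − x/ln(x)) / π(x) ≈ 13.52%; the approximation is known to undercount slightly (Li(x) is a better estimate).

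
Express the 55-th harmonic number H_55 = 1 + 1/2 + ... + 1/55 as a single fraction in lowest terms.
H_55 = 251499286680120823312889/54749786241679275146400

Direct summation: H_55 = 1 + 1/2 + ... + 1/55. The least common denominator is lcm(1, ..., 55) = 164249358725037825439200; over this denominator the numerator is 164249358725037825439200 + 82124679362518912719600 + 54749786241679275146400 + 41062339681259456359800 + 32849871745007565087840 + 27374893120839637573200 + 23464194103576832205600 + 20531169840629728179900 + 18249928747226425048800 + 16424935872503782543920 + 14931759884094347767200 + 13687446560419818786600 + 12634566055772140418400 + 11732097051788416102800 + 10949957248335855029280 + 10265584920314864089950 + 9661726983825754437600 + 9124964373613212524400 + 8644703090791464496800 + 8212467936251891271960 + 7821398034525610735200 + 7465879942047173883600 + 7141276466305992410400 + 6843723280209909393300 + 6569974349001513017568 + 6317283027886070209200 + 6083309582408808349600 + 5866048525894208051400 + 5663770990518545704800 + 5474978624167927514640 + 5298366410485091143200 + 5132792460157432044975 + 4977253294698115922400 + 4830863491912877218800 + 4692838820715366441120 + 4562482186806606262200 + 4439171857433454741600 + 4322351545395732248400 + 4211522018590713472800 + 4106233968125945635980 + 4006081920122873791200 + 3910699017262805367600 + 3819752528489251754400 + 3732939971023586941800 + 3649985749445285009760 + 3570638233152996205200 + 3494667206915698413600 + 3421861640104954696650 + 3352027729082404600800 + 3284987174500756508784 + 3220575661275251479200 + 3158641513943035104600 + 3099044504245996706400 + 3041654791204404174800 + 2986351976818869553440 = 754497860040362469938667, so H_55 = 754497860040362469938667/164249358725037825439200; reducing by gcd(754497860040362469938667, 164249358725037825439200) = 3 gives 251499286680120823312889/54749786241679275146400 ≈ 4.59361. (The PNT-adjacent estimate ln(55) + γ ≈ 4.58455 matches within O(1/n).)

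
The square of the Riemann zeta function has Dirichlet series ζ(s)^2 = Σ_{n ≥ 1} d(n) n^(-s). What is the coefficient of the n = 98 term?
d(98) = 6

ζ(s)^2 = (Σ 1/m^s)(Σ 1/k^s). The coefficient of 1/n^s in the product is the number of ordered pairs (m, k) with mk = n, which equals d(n). For n = 98, divisors are [1, 2, 7, 14, 49, 98], so d(98) = 6.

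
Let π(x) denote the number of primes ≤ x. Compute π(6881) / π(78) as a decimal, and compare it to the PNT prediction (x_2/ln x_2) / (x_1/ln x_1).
π(6881)/π(78) = 885/21 ≈ 42.1429;  PNT prediction ≈ 43.4945.

π(78) = 21 and π(6881) = 885, so π(6881)/π(78) ≈ 42.1429. The PNT-predicted ratio is (6881/ln(6881)) / (78/ln(78)) ≈ 43.4945. The two agree to within a few percent, as expected.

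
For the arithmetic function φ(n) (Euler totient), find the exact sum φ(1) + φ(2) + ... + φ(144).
Σ_{n ≤ 144} φ(n) = 6330

Compute φ(n) for each 1 ≤ n ≤ 144: φ(1) = 1, φ(2) = 1, φ(3) = 2, φ(4) = 2, φ(5) = 4, φ(6) = 2, φ(7) = 6, φ(8) = 4, φ(9) = 6, φ(10) = 4, φ(11) = 10, φ(12) = 4, φ(13) = 12, φ(14) = 6, φ(15) = 8, φ(16) = 8, φ(17) = 16, φ(18) = 6, φ(19) = 18, φ(20) = 8, φ(21) = 12, φ(22) = 10, φ(23) = 22, φ(24) = 8, φ(25) = 20, φ(26) = 12, φ(27) = 18, φ(28) = 12, φ(29) = 28, φ(30) = 8, φ(31) = 30, φ(32) = 16, φ(33) = 20, φ(34) = 16, φ(35) = 24, φ(36) = 12, φ(37) = 36, φ(38) = 18, φ(39) = 24, φ(40) = 16, φ(41) = 40, φ(42) = 12, φ(43) = 42, φ(44) = 20, φ(45) = 24, φ(46) = 22, φ(47) = 46, φ(48) = 16, φ(49) = 42, φ(50) = 20, φ(51) = 32, φ(52) = 24, φ(53) = 52, φ(54) = 18, φ(55) = 40, φ(56) = 24, φ(57) = 36, φ(58) = 28, φ(59) = 58, φ(60) = 16, φ(61) = 60, φ(62) = 30, φ(63) = 36, φ(64) = 32, φ(65) = 48, φ(66) = 20, φ(67) = 66, φ(68) = 32, φ(69) = 44, φ(70) = 24, φ(71) = 70, φ(72) = 24, φ(73) = 72, φ(74) = 36, φ(75) = 40, φ(76) = 36, φ(77) = 60, φ(78) = 24, φ(79) = 78, φ(80) = 32, φ(81) = 54, φ(82) = 40, φ(83) = 82, φ(84) = 24, φ(85) = 64, φ(86) = 42, φ(87) = 56, φ(88) = 40, φ(89) = 88, φ(90) = 24, φ(91) = 72, φ(92) = 44, φ(93) = 60, φ(94) = 46, φ(95) = 72, φ(96) = 32, φ(97) = 96, φ(98) = 42, φ(99) = 60, φ(100) = 40, φ(101) = 100, φ(102) = 32, φ(103) = 102, φ(104) = 48, φ(105) = 48, φ(106) = 52, φ(107) = 106, φ(108) = 36, φ(109) = 108, φ(110) = 40, φ(111) = 72, φ(112) = 48, φ(113) = 112, φ(114) = 36, φ(115) = 88, φ(116) = 56, φ(117) = 72, φ(118) = 58, φ(119) = 96, φ(120) = 32, φ(121) = 110, φ(122) = 60, φ(123) = 80, φ(124) = 60, φ(125) = 100, φ(126) = 36, φ(127) = 126, φ(128) = 64, φ(129) = 84, φ(130) = 48, φ(131) = 130, φ(132) = 40, φ(133) = 108, φ(134) = 66, φ(135) = 72, φ(136) = 64, φ(137) = 136, φ(138) = 44, φ(139) = 138, φ(140) = 48, φ(141) = 92, φ(142) = 70, φ(143) = 120, φ(144) = 48. Summing all 144 values: 6330. (Average order: Σ_{n ≤ x} φ(n) ~ (3/π²) x². For x = 144, (3/π²)·144² ≈ 6302.99.)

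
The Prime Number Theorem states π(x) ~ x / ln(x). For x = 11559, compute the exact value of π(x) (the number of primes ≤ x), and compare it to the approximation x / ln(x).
π(11559) = 1392;  x/ln(x) ≈ 1235.57;  relative error ≈ 11.24%.

Directly count primes up to 11559: π(11559) = 1392. The PNT approximation gives 11559/ln(11559) ≈ 11559/9.35522 ≈ 1235.57. Relative error (π(x) − x/ln(x)) / π(x) ≈ 11.24%; the approximation is known to undercount slightly (Li(x) is a better estimate).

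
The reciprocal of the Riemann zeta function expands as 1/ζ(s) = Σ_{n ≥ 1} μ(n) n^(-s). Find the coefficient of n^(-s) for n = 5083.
μ(5083) = -1

Factor n = 5083 = 13 · 17 · 23. μ(n) = 0 if any exponent ≥ 2 (not squarefree); otherwise μ(n) = (−1)^{ω(n)} where ω(n) is the number of distinct prime factors. Applying: μ(5083) = -1.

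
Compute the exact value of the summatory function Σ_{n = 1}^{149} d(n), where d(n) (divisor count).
Σ_{n ≤ 149} d(n) = 768

Compute d(n) for each 1 ≤ n ≤ 149: d(1) = 1, d(2) = 2, d(3) = 2, d(4) = 3, d(5) = 2, d(6) = 4, d(7) = 2, d(8) = 4, d(9) = 3, d(10) = 4, d(11) = 2, d(12) = 6, d(13) = 2, d(14) = 4, d(15) = 4, d(16) = 5, d(17) = 2, d(18) = 6, d(19) = 2, d(20) = 6, d(21) = 4, d(22) = 4, d(23) = 2, d(24) = 8, d(25) = 3, d(26) = 4, d(27) = 4, d(28) = 6, d(29) = 2, d(30) = 8, d(31) = 2, d(32) = 6, d(33) = 4, d(34) = 4, d(35) = 4, d(36) = 9, d(37) = 2, d(38) = 4, d(39) = 4, d(40) = 8, d(41) = 2, d(42) = 8, d(43) = 2, d(44) = 6, d(45) = 6, d(46) = 4, d(47) = 2, d(48) = 10, d(49) = 3, d(50) = 6, d(51) = 4, d(52) = 6, d(53) = 2, d(54) = 8, d(55) = 4, d(56) = 8, d(57) = 4, d(58) = 4, d(59) = 2, d(60) = 12, d(61) = 2, d(62) = 4, d(63) = 6, d(64) = 7, d(65) = 4, d(66) = 8, d(67) = 2, d(68) = 6, d(69) = 4, d(70) = 8, d(71) = 2, d(72) = 12, d(73) = 2, d(74) = 4, d(75) = 6, d(76) = 6, d(77) = 4, d(78) = 8, d(79) = 2, d(80) = 10, d(81) = 5, d(82) = 4, d(83) = 2, d(84) = 12, d(85) = 4, d(86) = 4, d(87) = 4, d(88) = 8, d(89) = 2, d(90) = 12, d(91) = 4, d(92) = 6, d(93) = 4, d(94) = 4, d(95) = 4, d(96) = 12, d(97) = 2, d(98) = 6, d(99) = 6, d(100) = 9, d(101) = 2, d(102) = 8, d(103) = 2, d(104) = 8, d(105) = 8, d(106) = 4, d(107) = 2, d(108) = 12, d(109) = 2, d(110) = 8, d(111) = 4, d(112) = 10, d(113) = 2, d(114) = 8, d(115) = 4, d(116) = 6, d(117) = 6, d(118) = 4, d(119) = 4, d(120) = 16, d(121) = 3, d(122) = 4, d(123) = 4, d(124) = 6, d(125) = 4, d(126) = 12, d(127) = 2, d(128) = 8, d(129) = 4, d(130) = 8, d(131) = 2, d(132) = 12, d(133) = 4, d(134) = 4, d(135) = 8, d(136) = 8, d(137) = 2, d(138) = 8, d(139) = 2, d(140) = 12, d(141) = 4, d(142) = 4, d(143) = 4, d(144) = 15, d(145) = 4, d(146) = 4, d(147) = 6, d(148) = 6, d(149) = 2. Summing all 149 values: 768. (Dirichlet's divisor formula: Σ_{n ≤ x} d(n) = x ln(x) + (2γ − 1) x + O(√x). For x = 149, the asymptotic estimate is ≈ 768.60.)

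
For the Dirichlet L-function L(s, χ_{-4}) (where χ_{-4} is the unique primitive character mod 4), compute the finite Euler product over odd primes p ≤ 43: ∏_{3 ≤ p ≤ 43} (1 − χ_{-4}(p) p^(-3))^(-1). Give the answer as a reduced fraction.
∏ = 53382899586415799670070183783895/55093305095879233542015487574016

The odd primes p ≤ 43 are [3, 5, 7, 11, 13, 17, 19, 23, 29, 31, 37, 41, 43]. For each, χ(p) = 1 if p ≡ 1 mod 4, χ(p) = −1 if p ≡ 3 mod 4. Taking (1 − χ(p)/p^3)^(-1) = p^3/(p^3 − χ(p)): (1 − (-1)/3^3)^(-1) · (1 − (1)/5^3)^(-1) · (1 − (-1)/7^3)^(-1) · (1 − (-1)/11^3)^(-1) · (1 − (1)/13^3)^(-1) · (1 − (1)/17^3)^(-1) · (1 − (-1)/19^3)^(-1) · (1 − (-1)/23^3)^(-1) · (1 − (1)/29^3)^(-1) · (1 − (-1)/31^3)^(-1) · (1 − (1)/37^3)^(-1) · (1 − (1)/41^3)^(-1) · (1 − (-1)/43^3)^(-1) = 53382899586415799670070183783895/55093305095879233542015487574016.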